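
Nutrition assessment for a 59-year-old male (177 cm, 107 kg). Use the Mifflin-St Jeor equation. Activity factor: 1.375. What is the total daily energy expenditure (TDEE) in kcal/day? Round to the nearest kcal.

Mifflin-St Jeor (male): BMR = 10(107) + 6.25(177) − 5(59) + 5 = 1070 + 1106.25 − 295 + 5 = 1886.25 kcal/day.
TEE = BMR × activity factor = 1886.25 × 1.375 = 2593.5938 kcal/day.

2594 kcal/day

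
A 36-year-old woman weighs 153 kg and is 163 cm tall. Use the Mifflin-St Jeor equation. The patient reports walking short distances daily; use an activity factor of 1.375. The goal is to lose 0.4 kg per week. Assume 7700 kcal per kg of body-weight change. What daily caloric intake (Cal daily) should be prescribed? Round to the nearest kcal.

Mifflin-St Jeor (female): BMR = 10(153) + 6.25(163) − 5(36) − 161 = 1530 + 1018.75 − 180 − 161 = 2207.75 kcal/day.
TEE = 2207.75 × 1.375 = 3035.6563 kcal/day.
Required daily deficit = 0.4 × 7700 ÷ 7 = 440 kcal/day.
Target intake = 3035.6563 − 440 = 2595.6563 kcal/day.

2596 Cal daily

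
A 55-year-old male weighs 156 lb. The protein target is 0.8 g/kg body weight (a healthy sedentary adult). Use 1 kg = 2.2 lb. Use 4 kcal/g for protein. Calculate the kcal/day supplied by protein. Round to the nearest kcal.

Weight in kg = 156 ÷ 2.2 = 70.9091 kg.
Protein = 0.8 g/kg × 70.9091 kg = 56.7273 g/day.
Protein energy = 56.7273 g × 4 kcal/g = 226.9091 kcal/day.

227 kcal/day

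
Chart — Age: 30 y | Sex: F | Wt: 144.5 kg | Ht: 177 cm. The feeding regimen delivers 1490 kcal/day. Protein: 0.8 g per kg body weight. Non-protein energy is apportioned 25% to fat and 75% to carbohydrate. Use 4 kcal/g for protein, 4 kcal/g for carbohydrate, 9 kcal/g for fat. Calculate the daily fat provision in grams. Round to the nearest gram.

29 g/day

Protein = 0.8 × 144.5 = 115.6 g → 115.6 × 4 = 462.4 kcal.
Non-protein calories = 1490 − 462.4 = 1027.6 kcal.
Fat: 25% × 1027.6 = 256.9 kcal; carbohydrate: 770.7 kcal.
Fat: 256.9 kcal ÷ 9 kcal/g = 28.5444 g.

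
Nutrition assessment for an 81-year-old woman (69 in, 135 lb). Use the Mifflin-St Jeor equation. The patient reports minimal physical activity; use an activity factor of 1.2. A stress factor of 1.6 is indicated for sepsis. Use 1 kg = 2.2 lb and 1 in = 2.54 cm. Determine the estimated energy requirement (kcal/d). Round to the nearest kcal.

2195 kcal/d

Convert to metric: weight = 135 ÷ 2.2 = 61.3636 kg; height = 69 × 2.54 = 175.26 cm.
Mifflin-St Jeor (female): BMR = 10(61.3636) + 6.25(175.26) − 5(81) − 161 = 613.6364 + 1095.375 − 405 − 161 = 1143.0114 kcal/day.
TEE = BMR × activity factor = 1143.0114 × 1.2 = 1371.6136 kcal/day.
Apply stress factor: 1371.6136 × 1.6 = 2194.5818 kcal/day.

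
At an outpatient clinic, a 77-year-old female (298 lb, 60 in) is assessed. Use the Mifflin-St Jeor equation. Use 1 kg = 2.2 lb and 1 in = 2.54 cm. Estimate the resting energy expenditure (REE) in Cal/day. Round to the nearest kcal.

Convert to metric: weight = 298 ÷ 2.2 = 135.4545 kg; height = 60 × 2.54 = 152.4 cm.
Mifflin-St Jeor (female): BMR = 10(135.4545) + 6.25(152.4) − 5(77) − 161 = 1354.5455 + 952.5 − 385 − 161 = 1761.0455 kcal/day.

1761 Cal/day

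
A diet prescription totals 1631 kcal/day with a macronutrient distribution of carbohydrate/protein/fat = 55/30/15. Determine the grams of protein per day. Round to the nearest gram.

122 g/day

Protein energy = 30% × 1631 = 489.3 kcal.
At 4 kcal/g: 489.3 ÷ 4 = 122.325 g.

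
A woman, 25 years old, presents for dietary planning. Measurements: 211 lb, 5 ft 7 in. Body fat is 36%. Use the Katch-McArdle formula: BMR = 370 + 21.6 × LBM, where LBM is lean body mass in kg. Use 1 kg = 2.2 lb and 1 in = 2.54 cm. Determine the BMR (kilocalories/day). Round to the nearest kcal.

Convert to metric: weight = 211 ÷ 2.2 = 95.9091 kg; height = (5×12 + 7) × 2.54 = 67 × 2.54 = 170.18 cm.
LBM = 95.9091 × (1 − 0.36) = 61.3818 kg. Katch-McArdle: BMR = 370 + 21.6 × 61.3818 = 1695.8473 kcal/day.

1696 kilocalories/day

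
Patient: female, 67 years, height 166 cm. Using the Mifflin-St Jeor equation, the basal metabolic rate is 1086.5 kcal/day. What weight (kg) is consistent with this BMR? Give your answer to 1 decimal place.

1086.5 = 10·W + 6.25(166) − 5(67) − 161
10·W = 1086.5 − 541.5 = 545, so W = 54.5 kg.

54.5 kg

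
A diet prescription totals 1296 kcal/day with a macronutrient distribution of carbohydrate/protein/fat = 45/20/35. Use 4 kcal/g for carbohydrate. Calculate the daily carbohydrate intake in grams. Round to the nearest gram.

146 g/day

Carbohydrate energy = 45% × 1296 = 583.2 kcal.
At 4 kcal/g: 583.2 ÷ 4 = 145.8 g.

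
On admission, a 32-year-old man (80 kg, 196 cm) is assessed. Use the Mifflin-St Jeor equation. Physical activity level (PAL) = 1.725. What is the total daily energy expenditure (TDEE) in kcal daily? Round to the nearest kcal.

3226 kcal daily

Mifflin-St Jeor (male): BMR = 10(80) + 6.25(196) − 5(32) + 5 = 800 + 1225 − 160 + 5 = 1870 kcal/day.
TEE = BMR × activity factor = 1870 × 1.725 = 3225.75 kcal/day.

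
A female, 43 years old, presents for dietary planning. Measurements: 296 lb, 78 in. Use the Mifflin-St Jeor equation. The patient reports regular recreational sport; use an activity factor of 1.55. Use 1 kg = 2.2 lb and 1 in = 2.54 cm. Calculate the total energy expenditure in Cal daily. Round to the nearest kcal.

Convert to metric: weight = 296 ÷ 2.2 = 134.5455 kg; height = 78 × 2.54 = 198.12 cm.
Mifflin-St Jeor (female): BMR = 10(134.5455) + 6.25(198.12) − 5(43) − 161 = 1345.4545 + 1238.25 − 215 − 161 = 2207.7045 kcal/day.
TEE = BMR × activity factor = 2207.7045 × 1.55 = 3421.942 kcal/day.

3422 Cal daily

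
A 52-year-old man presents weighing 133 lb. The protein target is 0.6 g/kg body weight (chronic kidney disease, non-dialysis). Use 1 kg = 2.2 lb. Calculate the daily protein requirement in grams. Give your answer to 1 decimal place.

Weight in kg = 133 ÷ 2.2 = 60.4545 kg.
Protein = 0.6 g/kg × 60.4545 kg = 36.2727 g/day.

36.3 g/day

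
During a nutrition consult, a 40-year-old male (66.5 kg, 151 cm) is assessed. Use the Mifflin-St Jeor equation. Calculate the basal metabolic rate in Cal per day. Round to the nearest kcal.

1414 Cal per day

Mifflin-St Jeor (male): BMR = 10(66.5) + 6.25(151) − 5(40) + 5 = 665 + 943.75 − 200 + 5 = 1413.75 kcal/day.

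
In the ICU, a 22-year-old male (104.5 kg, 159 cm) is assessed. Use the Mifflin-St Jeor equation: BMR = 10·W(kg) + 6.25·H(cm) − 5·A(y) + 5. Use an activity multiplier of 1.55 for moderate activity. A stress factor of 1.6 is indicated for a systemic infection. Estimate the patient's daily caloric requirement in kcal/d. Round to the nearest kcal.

Mifflin-St Jeor (male): BMR = 10(104.5) + 6.25(159) − 5(22) + 5 = 1045 + 993.75 − 110 + 5 = 1933.75 kcal/day.
TEE = BMR × activity factor = 1933.75 × 1.55 = 2997.3125 kcal/day.
Apply stress factor: 2997.3125 × 1.6 = 4795.7 kcal/day.

4796 kcal/d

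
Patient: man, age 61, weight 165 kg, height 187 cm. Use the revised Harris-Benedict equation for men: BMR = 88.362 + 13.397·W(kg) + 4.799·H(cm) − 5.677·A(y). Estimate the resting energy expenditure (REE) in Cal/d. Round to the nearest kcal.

2850 Cal/d

Harris-Benedict: BMR = 88.362 + 13.397(165) + 4.799(187) − 5.677(61) = 2849.983 kcal/day.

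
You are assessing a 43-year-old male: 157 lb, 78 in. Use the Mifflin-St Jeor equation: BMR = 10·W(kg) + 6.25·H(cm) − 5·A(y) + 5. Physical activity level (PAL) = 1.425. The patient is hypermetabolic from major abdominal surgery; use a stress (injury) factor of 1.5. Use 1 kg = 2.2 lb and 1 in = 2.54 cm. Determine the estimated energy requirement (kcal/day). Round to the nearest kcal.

3723 kcal/day

Convert to metric: weight = 157 ÷ 2.2 = 71.3636 kg; height = 78 × 2.54 = 198.12 cm.
Mifflin-St Jeor (male): BMR = 10(71.3636) + 6.25(198.12) − 5(43) + 5 = 713.6364 + 1238.25 − 215 + 5 = 1741.8864 kcal/day.
TEE = BMR × activity factor = 1741.8864 × 1.425 = 2482.1881 kcal/day.
Apply stress factor: 2482.1881 × 1.5 = 3723.2821 kcal/day.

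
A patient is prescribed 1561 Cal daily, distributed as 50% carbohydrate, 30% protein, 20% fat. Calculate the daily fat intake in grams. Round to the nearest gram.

Fat energy = 20% × 1561 = 312.2 kcal.
At 9 kcal/g: 312.2 ÷ 9 = 34.6889 g.

35 g/day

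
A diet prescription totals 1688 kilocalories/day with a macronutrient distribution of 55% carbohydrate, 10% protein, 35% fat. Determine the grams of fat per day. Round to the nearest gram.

66 g/day

Fat energy = 35% × 1688 = 590.8 kcal.
At 9 kcal/g: 590.8 ÷ 9 = 65.6444 g.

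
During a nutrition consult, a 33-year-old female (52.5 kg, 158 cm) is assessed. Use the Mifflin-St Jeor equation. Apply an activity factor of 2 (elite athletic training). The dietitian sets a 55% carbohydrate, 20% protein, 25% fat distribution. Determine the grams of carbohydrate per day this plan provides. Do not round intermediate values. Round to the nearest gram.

326 g/day

Mifflin-St Jeor (female): BMR = 10(52.5) + 6.25(158) − 5(33) − 161 = 525 + 987.5 − 165 − 161 = 1186.5 kcal/day.
TEE = 1186.5 × 2 = 2373 kcal/day.
Carbohydrate energy = 55% × 2373 = 1305.15 kcal.
Carbohydrate = 1305.15 ÷ 4 kcal/g = 326.2875 g.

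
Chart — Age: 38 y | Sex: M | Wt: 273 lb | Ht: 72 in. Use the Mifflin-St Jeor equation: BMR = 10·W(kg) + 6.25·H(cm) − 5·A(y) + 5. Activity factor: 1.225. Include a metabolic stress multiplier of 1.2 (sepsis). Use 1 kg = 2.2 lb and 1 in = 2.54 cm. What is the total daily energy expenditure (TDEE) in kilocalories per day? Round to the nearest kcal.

3232 kilocalories per day

Convert to metric: weight = 273 ÷ 2.2 = 124.0909 kg; height = 72 × 2.54 = 182.88 cm.
Mifflin-St Jeor (male): BMR = 10(124.0909) + 6.25(182.88) − 5(38) + 5 = 1240.9091 + 1143 − 190 + 5 = 2198.9091 kcal/day.
TEE = BMR × activity factor = 2198.9091 × 1.225 = 2693.6636 kcal/day.
Apply stress factor: 2693.6636 × 1.2 = 3232.3964 kcal/day.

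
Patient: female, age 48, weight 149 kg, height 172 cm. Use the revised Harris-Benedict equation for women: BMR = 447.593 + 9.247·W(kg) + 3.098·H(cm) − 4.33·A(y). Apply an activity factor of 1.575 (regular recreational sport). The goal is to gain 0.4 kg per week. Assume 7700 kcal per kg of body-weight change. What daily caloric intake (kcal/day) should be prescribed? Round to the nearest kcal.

3827 kcal/day

Harris-Benedict: BMR = 447.593 + 9.247(149) + 3.098(172) − 4.33(48) = 2150.412 kcal/day.
TEE = 2150.412 × 1.575 = 3386.8989 kcal/day.
Required daily surplus = 0.4 × 7700 ÷ 7 = 440 kcal/day.
Target intake = 3386.8989 + 440 = 3826.8989 kcal/day.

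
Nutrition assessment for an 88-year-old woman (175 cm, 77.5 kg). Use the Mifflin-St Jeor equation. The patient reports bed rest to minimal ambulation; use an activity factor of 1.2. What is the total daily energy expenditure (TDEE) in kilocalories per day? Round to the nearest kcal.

1521 kilocalories per day

Mifflin-St Jeor (female): BMR = 10(77.5) + 6.25(175) − 5(88) − 161 = 775 + 1093.75 − 440 − 161 = 1267.75 kcal/day.
TEE = BMR × activity factor = 1267.75 × 1.2 = 1521.3 kcal/day.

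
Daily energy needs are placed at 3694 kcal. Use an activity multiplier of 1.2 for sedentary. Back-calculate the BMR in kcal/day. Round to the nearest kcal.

3078 kcal/day

BMR = TEE ÷ activity factor = 3694 ÷ 1.2 = 3078.3333 kcal/day.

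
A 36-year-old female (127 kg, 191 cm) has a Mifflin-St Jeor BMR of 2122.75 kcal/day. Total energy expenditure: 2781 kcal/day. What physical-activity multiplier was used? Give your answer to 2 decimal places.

1.31

Activity factor = TEE ÷ BMR = 2781 ÷ 2122.75 = 1.31.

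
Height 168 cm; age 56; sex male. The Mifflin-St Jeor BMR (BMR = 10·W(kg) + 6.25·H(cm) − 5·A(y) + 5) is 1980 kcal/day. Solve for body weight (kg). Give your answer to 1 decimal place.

120.5 kg

1980 = 10·W + 6.25(168) − 5(56) + 5
10·W = 1980 − 775 = 1205, so W = 120.5 kg.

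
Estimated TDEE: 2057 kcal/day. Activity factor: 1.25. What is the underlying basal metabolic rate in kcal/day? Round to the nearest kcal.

1646 kcal/day

BMR = TEE ÷ activity factor = 2057 ÷ 1.25 = 1645.6 kcal/day.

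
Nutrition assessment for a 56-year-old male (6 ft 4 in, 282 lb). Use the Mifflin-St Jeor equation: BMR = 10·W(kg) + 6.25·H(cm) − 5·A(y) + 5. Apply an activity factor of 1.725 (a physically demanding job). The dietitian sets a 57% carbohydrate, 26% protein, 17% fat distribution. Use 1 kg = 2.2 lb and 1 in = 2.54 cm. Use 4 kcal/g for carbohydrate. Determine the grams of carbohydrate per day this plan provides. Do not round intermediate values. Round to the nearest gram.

544 g/day

Convert to metric: weight = 282 ÷ 2.2 = 128.1818 kg; height = (6×12 + 4) × 2.54 = 76 × 2.54 = 193.04 cm.
Mifflin-St Jeor (male): BMR = 10(128.1818) + 6.25(193.04) − 5(56) + 5 = 1281.8182 + 1206.5 − 280 + 5 = 2213.3182 kcal/day.
TEE = 2213.3182 × 1.725 = 3817.9739 kcal/day.
Carbohydrate energy = 57% × 3817.9739 = 2176.2451 kcal.
Carbohydrate = 2176.2451 ÷ 4 kcal/g = 544.0613 g.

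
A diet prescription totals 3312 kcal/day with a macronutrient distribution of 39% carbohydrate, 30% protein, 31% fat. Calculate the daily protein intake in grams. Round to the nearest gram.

248 g/day

Protein energy = 30% × 3312 = 993.6 kcal.
At 4 kcal/g: 993.6 ÷ 4 = 248.4 g.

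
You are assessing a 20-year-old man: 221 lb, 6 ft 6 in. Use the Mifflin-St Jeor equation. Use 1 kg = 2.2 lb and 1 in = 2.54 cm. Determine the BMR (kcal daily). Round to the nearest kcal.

2148 kcal daily

Convert to metric: weight = 221 ÷ 2.2 = 100.4545 kg; height = (6×12 + 6) × 2.54 = 78 × 2.54 = 198.12 cm.
Mifflin-St Jeor (male): BMR = 10(100.4545) + 6.25(198.12) − 5(20) + 5 = 1004.5455 + 1238.25 − 100 + 5 = 2147.7955 kcal/day.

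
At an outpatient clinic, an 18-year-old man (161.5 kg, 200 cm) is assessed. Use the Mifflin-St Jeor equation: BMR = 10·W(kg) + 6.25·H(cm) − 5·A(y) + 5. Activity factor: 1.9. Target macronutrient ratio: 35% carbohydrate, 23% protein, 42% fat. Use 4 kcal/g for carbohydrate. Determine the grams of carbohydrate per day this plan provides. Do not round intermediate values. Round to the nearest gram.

Mifflin-St Jeor (male): BMR = 10(161.5) + 6.25(200) − 5(18) + 5 = 1615 + 1250 − 90 + 5 = 2780 kcal/day.
TEE = 2780 × 1.9 = 5282 kcal/day.
Carbohydrate energy = 35% × 5282 = 1848.7 kcal.
Carbohydrate = 1848.7 ÷ 4 kcal/g = 462.175 g.

462 g/day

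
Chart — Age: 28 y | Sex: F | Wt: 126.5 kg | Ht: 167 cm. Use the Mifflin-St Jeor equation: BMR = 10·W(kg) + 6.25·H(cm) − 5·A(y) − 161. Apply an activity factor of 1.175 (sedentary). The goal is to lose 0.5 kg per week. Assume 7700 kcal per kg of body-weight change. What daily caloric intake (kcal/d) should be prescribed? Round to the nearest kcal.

Mifflin-St Jeor (female): BMR = 10(126.5) + 6.25(167) − 5(28) − 161 = 1265 + 1043.75 − 140 − 161 = 2007.75 kcal/day.
TEE = 2007.75 × 1.175 = 2359.1063 kcal/day.
Required daily deficit = 0.5 × 7700 ÷ 7 = 550 kcal/day.
Target intake = 2359.1063 − 550 = 1809.1063 kcal/day.

1809 kcal/d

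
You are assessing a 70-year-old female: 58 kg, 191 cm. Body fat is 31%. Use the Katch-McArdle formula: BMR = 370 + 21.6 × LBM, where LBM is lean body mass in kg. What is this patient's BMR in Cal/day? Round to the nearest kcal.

LBM = 58 × (1 − 0.31) = 40.02 kg. Katch-McArdle: BMR = 370 + 21.6 × 40.02 = 1234.432 kcal/day.

1234 Cal/day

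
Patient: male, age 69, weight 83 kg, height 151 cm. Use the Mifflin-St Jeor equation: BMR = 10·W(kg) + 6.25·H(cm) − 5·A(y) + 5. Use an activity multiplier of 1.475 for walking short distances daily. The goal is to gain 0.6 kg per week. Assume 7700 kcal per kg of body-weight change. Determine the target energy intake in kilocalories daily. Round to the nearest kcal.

2775 kilocalories daily

Mifflin-St Jeor (male): BMR = 10(83) + 6.25(151) − 5(69) + 5 = 830 + 943.75 − 345 + 5 = 1433.75 kcal/day.
TEE = 1433.75 × 1.475 = 2114.7813 kcal/day.
Required daily surplus = 0.6 × 7700 ÷ 7 = 660 kcal/day.
Target intake = 2114.7813 + 660 = 2774.7813 kcal/day.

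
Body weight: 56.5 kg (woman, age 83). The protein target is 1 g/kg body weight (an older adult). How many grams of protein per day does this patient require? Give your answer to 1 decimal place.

56.5 g/day

Protein = 1 g/kg × 56.5 kg = 56.5 g/day.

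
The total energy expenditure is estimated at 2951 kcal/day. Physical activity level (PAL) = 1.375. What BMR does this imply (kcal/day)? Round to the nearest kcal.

BMR = TEE ÷ activity factor = 2951 ÷ 1.375 = 2146.1818 kcal/day.

2146 kcal/day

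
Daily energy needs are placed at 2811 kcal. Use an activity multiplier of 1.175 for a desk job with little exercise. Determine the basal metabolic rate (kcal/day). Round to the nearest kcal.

BMR = TEE ÷ activity factor = 2811 ÷ 1.175 = 2392.3404 kcal/day.

2392 kcal/day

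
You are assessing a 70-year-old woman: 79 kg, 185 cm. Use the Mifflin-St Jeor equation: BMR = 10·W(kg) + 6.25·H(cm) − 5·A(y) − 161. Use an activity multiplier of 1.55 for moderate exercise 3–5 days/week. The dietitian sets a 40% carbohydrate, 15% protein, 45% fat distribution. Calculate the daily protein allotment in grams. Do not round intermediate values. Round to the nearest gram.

83 g/day

Mifflin-St Jeor (female): BMR = 10(79) + 6.25(185) − 5(70) − 161 = 790 + 1156.25 − 350 − 161 = 1435.25 kcal/day.
TEE = 1435.25 × 1.55 = 2224.6375 kcal/day.
Protein energy = 15% × 2224.6375 = 333.6956 kcal.
Protein = 333.6956 ÷ 4 kcal/g = 83.4239 g.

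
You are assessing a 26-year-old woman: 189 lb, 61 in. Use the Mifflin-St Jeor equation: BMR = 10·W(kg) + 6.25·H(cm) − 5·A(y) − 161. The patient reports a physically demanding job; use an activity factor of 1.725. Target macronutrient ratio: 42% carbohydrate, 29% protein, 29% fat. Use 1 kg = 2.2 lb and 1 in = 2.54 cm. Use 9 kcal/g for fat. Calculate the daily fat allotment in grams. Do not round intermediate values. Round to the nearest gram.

Convert to metric: weight = 189 ÷ 2.2 = 85.9091 kg; height = 61 × 2.54 = 154.94 cm.
Mifflin-St Jeor (female): BMR = 10(85.9091) + 6.25(154.94) − 5(26) − 161 = 859.0909 + 968.375 − 130 − 161 = 1536.4659 kcal/day.
TEE = 1536.4659 × 1.725 = 2650.4037 kcal/day.
Fat energy = 29% × 2650.4037 = 768.6171 kcal.
Fat = 768.6171 ÷ 9 kcal/g = 85.4019 g.

85 g/day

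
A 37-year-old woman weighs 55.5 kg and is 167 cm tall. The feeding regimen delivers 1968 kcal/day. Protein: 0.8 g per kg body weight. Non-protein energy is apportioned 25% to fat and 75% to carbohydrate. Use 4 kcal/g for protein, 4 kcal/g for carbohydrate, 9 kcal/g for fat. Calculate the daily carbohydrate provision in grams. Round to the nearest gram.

336 g/day

Protein = 0.8 × 55.5 = 44.4 g → 44.4 × 4 = 177.6 kcal.
Non-protein calories = 1968 − 177.6 = 1790.4 kcal.
Fat: 25% × 1790.4 = 447.6 kcal; carbohydrate: 1342.8 kcal.
Carbohydrate: 1342.8 kcal ÷ 4 kcal/g = 335.7 g.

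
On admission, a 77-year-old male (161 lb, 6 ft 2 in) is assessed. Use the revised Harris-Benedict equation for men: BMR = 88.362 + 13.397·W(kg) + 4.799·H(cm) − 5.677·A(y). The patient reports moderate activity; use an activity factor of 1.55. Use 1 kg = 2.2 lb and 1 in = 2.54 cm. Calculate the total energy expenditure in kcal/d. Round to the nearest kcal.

2377 kcal/d

Convert to metric: weight = 161 ÷ 2.2 = 73.1818 kg; height = (6×12 + 2) × 2.54 = 74 × 2.54 = 187.96 cm.
Harris-Benedict: BMR = 88.362 + 13.397(73.1818) + 4.799(187.96) − 5.677(77) = 1533.6699 kcal/day.
TEE = BMR × activity factor = 1533.6699 × 1.55 = 2377.1883 kcal/day.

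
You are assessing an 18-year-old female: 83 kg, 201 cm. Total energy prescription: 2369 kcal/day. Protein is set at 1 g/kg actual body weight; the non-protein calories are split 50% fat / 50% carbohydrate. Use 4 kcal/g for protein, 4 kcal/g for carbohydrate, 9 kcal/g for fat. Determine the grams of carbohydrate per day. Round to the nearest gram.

255 g/day

Protein = 1 × 83 = 83 g → 83 × 4 = 332 kcal.
Non-protein calories = 2369 − 332 = 2037 kcal.
Fat: 50% × 2037 = 1018.5 kcal; carbohydrate: 1018.5 kcal.
Carbohydrate: 1018.5 kcal ÷ 4 kcal/g = 254.625 g.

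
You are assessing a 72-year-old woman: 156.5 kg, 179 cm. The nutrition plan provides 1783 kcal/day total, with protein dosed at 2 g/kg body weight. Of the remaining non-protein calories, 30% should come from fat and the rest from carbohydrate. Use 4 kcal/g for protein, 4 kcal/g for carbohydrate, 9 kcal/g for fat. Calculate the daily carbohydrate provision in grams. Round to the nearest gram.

93 g/day

Protein = 2 × 156.5 = 313 g → 313 × 4 = 1252 kcal.
Non-protein calories = 1783 − 1252 = 531 kcal.
Fat: 30% × 531 = 159.3 kcal; carbohydrate: 371.7 kcal.
Carbohydrate: 371.7 kcal ÷ 4 kcal/g = 92.925 g.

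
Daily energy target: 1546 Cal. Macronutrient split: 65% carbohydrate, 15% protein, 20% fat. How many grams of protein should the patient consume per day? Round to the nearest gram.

Protein energy = 15% × 1546 = 231.9 kcal.
At 4 kcal/g: 231.9 ÷ 4 = 57.975 g.

58 g/day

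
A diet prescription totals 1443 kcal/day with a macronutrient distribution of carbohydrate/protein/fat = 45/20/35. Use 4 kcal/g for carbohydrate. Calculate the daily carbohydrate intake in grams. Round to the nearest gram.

Carbohydrate energy = 45% × 1443 = 649.35 kcal.
At 4 kcal/g: 649.35 ÷ 4 = 162.3375 g.

162 g/day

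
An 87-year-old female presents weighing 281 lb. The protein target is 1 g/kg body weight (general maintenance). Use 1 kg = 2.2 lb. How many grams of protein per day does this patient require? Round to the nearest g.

128 g/day

Weight in kg = 281 ÷ 2.2 = 127.7273 kg.
Protein = 1 g/kg × 127.7273 kg = 127.7273 g/day.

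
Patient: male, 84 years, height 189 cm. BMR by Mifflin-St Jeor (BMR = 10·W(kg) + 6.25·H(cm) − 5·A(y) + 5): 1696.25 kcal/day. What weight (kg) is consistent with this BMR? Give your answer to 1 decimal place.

1696.25 = 10·W + 6.25(189) − 5(84) + 5
10·W = 1696.25 − 766.25 = 930, so W = 93 kg.

93.0 kg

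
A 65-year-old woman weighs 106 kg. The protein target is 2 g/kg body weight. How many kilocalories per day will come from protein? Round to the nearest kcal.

Protein = 2 g/kg × 106 kg = 212 g/day.
Protein energy = 212 g × 4 kcal/g = 848 kcal/day.

848 kcal/day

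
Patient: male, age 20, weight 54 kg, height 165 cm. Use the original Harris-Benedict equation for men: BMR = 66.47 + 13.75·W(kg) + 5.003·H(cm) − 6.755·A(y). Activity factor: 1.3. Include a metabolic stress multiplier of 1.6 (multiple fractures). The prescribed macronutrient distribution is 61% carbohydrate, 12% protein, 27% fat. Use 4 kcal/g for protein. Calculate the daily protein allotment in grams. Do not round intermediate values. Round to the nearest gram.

94 g/day

Harris-Benedict: BMR = 66.47 + 13.75(54) + 5.003(165) − 6.755(20) = 1499.365 kcal/day.
TEE = 1499.365 × 1.3 = 1949.1745 kcal/day.
With stress factor 1.6: 1949.1745 × 1.6 = 3118.6792 kcal/day.
Protein energy = 12% × 3118.6792 = 374.2415 kcal.
Protein = 374.2415 ÷ 4 kcal/g = 93.5604 g.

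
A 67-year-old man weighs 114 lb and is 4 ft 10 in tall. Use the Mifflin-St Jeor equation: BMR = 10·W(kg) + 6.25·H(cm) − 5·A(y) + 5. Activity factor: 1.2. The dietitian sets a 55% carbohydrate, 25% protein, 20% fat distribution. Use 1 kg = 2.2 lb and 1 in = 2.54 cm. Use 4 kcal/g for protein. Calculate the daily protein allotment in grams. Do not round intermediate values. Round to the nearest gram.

Convert to metric: weight = 114 ÷ 2.2 = 51.8182 kg; height = (4×12 + 10) × 2.54 = 58 × 2.54 = 147.32 cm.
Mifflin-St Jeor (male): BMR = 10(51.8182) + 6.25(147.32) − 5(67) + 5 = 518.1818 + 920.75 − 335 + 5 = 1108.9318 kcal/day.
TEE = 1108.9318 × 1.2 = 1330.7182 kcal/day.
Protein energy = 25% × 1330.7182 = 332.6795 kcal.
Protein = 332.6795 ÷ 4 kcal/g = 83.1699 g.

83 g/day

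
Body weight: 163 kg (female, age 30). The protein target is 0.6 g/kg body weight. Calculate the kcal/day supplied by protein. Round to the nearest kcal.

391 kcal/day

Protein = 0.6 g/kg × 163 kg = 97.8 g/day.
Protein energy = 97.8 g × 4 kcal/g = 391.2 kcal/day.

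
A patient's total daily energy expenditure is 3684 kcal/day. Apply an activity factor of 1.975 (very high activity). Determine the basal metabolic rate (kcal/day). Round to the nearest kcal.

BMR = TEE ÷ activity factor = 3684 ÷ 1.975 = 1865.3165 kcal/day.

1865 kcal/day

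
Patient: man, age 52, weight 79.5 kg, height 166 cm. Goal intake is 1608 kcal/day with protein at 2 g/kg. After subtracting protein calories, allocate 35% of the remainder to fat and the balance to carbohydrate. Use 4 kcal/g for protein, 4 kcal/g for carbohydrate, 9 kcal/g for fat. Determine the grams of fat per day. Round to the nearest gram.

Protein = 2 × 79.5 = 159 g → 159 × 4 = 636 kcal.
Non-protein calories = 1608 − 636 = 972 kcal.
Fat: 35% × 972 = 340.2 kcal; carbohydrate: 631.8 kcal.
Fat: 340.2 kcal ÷ 9 kcal/g = 37.8 g.

38 g/day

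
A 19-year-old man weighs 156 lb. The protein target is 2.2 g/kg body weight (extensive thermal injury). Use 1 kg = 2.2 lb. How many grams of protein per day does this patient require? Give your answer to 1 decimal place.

Weight in kg = 156 ÷ 2.2 = 70.9091 kg.
Protein = 2.2 g/kg × 70.9091 kg = 156 g/day.

156.0 g/day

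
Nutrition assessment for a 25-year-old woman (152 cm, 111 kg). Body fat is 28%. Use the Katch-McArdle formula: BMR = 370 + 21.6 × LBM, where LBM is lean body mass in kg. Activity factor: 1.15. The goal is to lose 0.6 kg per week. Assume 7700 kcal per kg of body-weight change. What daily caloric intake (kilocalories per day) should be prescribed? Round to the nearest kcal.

LBM = 111 × (1 − 0.28) = 79.92 kg. Katch-McArdle: BMR = 370 + 21.6 × 79.92 = 2096.272 kcal/day.
TEE = 2096.272 × 1.15 = 2410.7128 kcal/day.
Required daily deficit = 0.6 × 7700 ÷ 7 = 660 kcal/day.
Target intake = 2410.7128 − 660 = 1750.7128 kcal/day.

1751 kilocalories per day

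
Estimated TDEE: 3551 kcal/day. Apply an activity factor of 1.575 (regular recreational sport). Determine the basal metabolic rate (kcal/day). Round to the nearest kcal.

BMR = TEE ÷ activity factor = 3551 ÷ 1.575 = 2254.6032 kcal/day.

2255 kcal/day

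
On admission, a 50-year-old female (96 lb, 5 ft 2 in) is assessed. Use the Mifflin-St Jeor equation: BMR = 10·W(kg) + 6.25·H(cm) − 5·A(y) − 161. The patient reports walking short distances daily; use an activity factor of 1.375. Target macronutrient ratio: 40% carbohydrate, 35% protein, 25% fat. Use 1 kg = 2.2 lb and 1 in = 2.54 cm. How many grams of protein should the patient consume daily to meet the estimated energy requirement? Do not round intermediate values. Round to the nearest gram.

Convert to metric: weight = 96 ÷ 2.2 = 43.6364 kg; height = (5×12 + 2) × 2.54 = 62 × 2.54 = 157.48 cm.
Mifflin-St Jeor (female): BMR = 10(43.6364) + 6.25(157.48) − 5(50) − 161 = 436.3636 + 984.25 − 250 − 161 = 1009.6136 kcal/day.
TEE = 1009.6136 × 1.375 = 1388.2188 kcal/day.
Protein energy = 35% × 1388.2188 = 485.8766 kcal.
Protein = 485.8766 ÷ 4 kcal/g = 121.4691 g.

121 g/day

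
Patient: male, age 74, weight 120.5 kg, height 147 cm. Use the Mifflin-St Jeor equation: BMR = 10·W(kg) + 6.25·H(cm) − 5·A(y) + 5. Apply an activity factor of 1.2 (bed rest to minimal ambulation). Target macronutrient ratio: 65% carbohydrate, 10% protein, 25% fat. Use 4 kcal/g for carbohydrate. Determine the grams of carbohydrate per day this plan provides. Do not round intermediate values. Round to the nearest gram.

343 g/day

Mifflin-St Jeor (male): BMR = 10(120.5) + 6.25(147) − 5(74) + 5 = 1205 + 918.75 − 370 + 5 = 1758.75 kcal/day.
TEE = 1758.75 × 1.2 = 2110.5 kcal/day.
Carbohydrate energy = 65% × 2110.5 = 1371.825 kcal.
Carbohydrate = 1371.825 ÷ 4 kcal/g = 342.9563 g.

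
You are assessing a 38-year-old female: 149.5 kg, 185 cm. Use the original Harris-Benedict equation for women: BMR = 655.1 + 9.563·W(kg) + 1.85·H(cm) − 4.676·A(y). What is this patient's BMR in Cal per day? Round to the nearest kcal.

2249 Cal per day

Harris-Benedict: BMR = 655.1 + 9.563(149.5) + 1.85(185) − 4.676(38) = 2249.3305 kcal/day.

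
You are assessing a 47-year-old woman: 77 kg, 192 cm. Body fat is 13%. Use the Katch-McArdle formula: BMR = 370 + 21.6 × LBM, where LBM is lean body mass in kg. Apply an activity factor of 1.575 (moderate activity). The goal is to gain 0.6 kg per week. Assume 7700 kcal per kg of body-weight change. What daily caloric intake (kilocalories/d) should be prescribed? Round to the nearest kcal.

3522 kilocalories/d

LBM = 77 × (1 − 0.13) = 66.99 kg. Katch-McArdle: BMR = 370 + 21.6 × 66.99 = 1816.984 kcal/day.
TEE = 1816.984 × 1.575 = 2861.7498 kcal/day.
Required daily surplus = 0.6 × 7700 ÷ 7 = 660 kcal/day.
Target intake = 2861.7498 + 660 = 3521.7498 kcal/day.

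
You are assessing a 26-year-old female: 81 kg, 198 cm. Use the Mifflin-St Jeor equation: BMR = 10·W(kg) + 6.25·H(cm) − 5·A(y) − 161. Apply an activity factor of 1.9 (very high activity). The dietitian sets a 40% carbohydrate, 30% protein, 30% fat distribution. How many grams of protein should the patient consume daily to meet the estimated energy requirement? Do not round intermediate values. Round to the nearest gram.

Mifflin-St Jeor (female): BMR = 10(81) + 6.25(198) − 5(26) − 161 = 810 + 1237.5 − 130 − 161 = 1756.5 kcal/day.
TEE = 1756.5 × 1.9 = 3337.35 kcal/day.
Protein energy = 30% × 3337.35 = 1001.205 kcal.
Protein = 1001.205 ÷ 4 kcal/g = 250.3013 g.

250 g/day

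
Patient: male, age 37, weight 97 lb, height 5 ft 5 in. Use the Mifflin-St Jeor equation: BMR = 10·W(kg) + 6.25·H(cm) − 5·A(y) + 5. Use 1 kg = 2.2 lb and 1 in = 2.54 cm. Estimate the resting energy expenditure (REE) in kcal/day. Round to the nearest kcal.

Convert to metric: weight = 97 ÷ 2.2 = 44.0909 kg; height = (5×12 + 5) × 2.54 = 65 × 2.54 = 165.1 cm.
Mifflin-St Jeor (male): BMR = 10(44.0909) + 6.25(165.1) − 5(37) + 5 = 440.9091 + 1031.875 − 185 + 5 = 1292.7841 kcal/day.

1293 kcal/day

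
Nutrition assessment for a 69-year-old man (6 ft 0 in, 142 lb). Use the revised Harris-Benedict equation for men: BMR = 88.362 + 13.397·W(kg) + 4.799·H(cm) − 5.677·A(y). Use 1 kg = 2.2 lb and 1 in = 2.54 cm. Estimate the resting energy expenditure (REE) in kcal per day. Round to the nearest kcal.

Convert to metric: weight = 142 ÷ 2.2 = 64.5455 kg; height = (6×12 + 0) × 2.54 = 72 × 2.54 = 182.88 cm.
Harris-Benedict: BMR = 88.362 + 13.397(64.5455) + 4.799(182.88) − 5.677(69) = 1439.0056 kcal/day.

1439 kcal per day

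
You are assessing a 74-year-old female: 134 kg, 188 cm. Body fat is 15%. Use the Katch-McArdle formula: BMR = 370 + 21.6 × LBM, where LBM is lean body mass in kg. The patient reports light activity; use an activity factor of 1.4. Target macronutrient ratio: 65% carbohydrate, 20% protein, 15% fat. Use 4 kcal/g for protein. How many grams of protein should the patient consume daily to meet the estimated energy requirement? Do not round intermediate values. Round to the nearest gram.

198 g/day

LBM = 134 × (1 − 0.15) = 113.9 kg. Katch-McArdle: BMR = 370 + 21.6 × 113.9 = 2830.24 kcal/day.
TEE = 2830.24 × 1.4 = 3962.336 kcal/day.
Protein energy = 20% × 3962.336 = 792.4672 kcal.
Protein = 792.4672 ÷ 4 kcal/g = 198.1168 g.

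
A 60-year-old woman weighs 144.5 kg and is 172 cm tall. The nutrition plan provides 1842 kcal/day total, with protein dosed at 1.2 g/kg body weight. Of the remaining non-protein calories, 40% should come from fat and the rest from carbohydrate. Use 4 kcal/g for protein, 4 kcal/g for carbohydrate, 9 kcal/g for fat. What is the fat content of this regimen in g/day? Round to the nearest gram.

51 g/day

Protein = 1.2 × 144.5 = 173.4 g → 173.4 × 4 = 693.6 kcal.
Non-protein calories = 1842 − 693.6 = 1148.4 kcal.
Fat: 40% × 1148.4 = 459.36 kcal; carbohydrate: 689.04 kcal.
Fat: 459.36 kcal ÷ 9 kcal/g = 51.04 g.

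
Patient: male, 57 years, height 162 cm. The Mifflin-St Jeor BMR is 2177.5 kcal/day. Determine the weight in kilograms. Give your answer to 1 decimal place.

144.5 kg

2177.5 = 10·W + 6.25(162) − 5(57) + 5
10·W = 2177.5 − 732.5 = 1445, so W = 144.5 kg.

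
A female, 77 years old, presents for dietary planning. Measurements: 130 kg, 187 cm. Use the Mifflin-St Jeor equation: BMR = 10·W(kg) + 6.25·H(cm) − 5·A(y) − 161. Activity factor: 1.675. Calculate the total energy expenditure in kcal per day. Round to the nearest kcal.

Mifflin-St Jeor (female): BMR = 10(130) + 6.25(187) − 5(77) − 161 = 1300 + 1168.75 − 385 − 161 = 1922.75 kcal/day.
TEE = BMR × activity factor = 1922.75 × 1.675 = 3220.6063 kcal/day.

3221 kcal per day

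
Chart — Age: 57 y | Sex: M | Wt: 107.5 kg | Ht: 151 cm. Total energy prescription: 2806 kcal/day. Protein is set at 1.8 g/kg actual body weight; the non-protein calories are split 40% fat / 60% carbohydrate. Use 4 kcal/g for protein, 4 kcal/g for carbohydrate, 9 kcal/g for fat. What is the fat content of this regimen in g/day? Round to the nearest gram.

Protein = 1.8 × 107.5 = 193.5 g → 193.5 × 4 = 774 kcal.
Non-protein calories = 2806 − 774 = 2032 kcal.
Fat: 40% × 2032 = 812.8 kcal; carbohydrate: 1219.2 kcal.
Fat: 812.8 kcal ÷ 9 kcal/g = 90.3111 g.

90 g/day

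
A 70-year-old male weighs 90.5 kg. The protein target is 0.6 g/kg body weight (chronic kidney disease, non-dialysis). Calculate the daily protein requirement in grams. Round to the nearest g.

Protein = 0.6 g/kg × 90.5 kg = 54.3 g/day.

54 g/day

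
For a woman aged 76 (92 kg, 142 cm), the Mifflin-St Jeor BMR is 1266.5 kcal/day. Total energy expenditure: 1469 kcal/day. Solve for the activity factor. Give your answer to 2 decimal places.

1.16

Activity factor = TEE ÷ BMR = 1469 ÷ 1266.5 = 1.16.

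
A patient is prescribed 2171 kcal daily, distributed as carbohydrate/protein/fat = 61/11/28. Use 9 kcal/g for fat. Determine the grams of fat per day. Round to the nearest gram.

68 g/day

Fat energy = 28% × 2171 = 607.88 kcal.
At 9 kcal/g: 607.88 ÷ 9 = 67.5422 g.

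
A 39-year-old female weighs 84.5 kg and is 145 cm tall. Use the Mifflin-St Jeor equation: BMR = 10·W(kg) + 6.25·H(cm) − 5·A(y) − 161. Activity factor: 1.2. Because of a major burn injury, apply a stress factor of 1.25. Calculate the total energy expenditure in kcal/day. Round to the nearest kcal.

2093 kcal/day

Mifflin-St Jeor (female): BMR = 10(84.5) + 6.25(145) − 5(39) − 161 = 845 + 906.25 − 195 − 161 = 1395.25 kcal/day.
TEE = BMR × activity factor = 1395.25 × 1.2 = 1674.3 kcal/day.
Apply stress factor: 1674.3 × 1.25 = 2092.875 kcal/day.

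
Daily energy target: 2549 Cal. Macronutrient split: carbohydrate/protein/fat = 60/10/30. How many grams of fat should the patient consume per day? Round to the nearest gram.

85 g/day

Fat energy = 30% × 2549 = 764.7 kcal.
At 9 kcal/g: 764.7 ÷ 9 = 84.9667 g.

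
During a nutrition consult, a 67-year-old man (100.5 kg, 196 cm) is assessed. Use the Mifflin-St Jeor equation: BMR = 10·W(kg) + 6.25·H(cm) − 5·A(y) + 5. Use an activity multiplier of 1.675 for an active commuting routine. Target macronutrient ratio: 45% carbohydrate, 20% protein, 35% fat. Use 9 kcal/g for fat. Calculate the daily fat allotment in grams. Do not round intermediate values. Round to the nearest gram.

124 g/day

Mifflin-St Jeor (male): BMR = 10(100.5) + 6.25(196) − 5(67) + 5 = 1005 + 1225 − 335 + 5 = 1900 kcal/day.
TEE = 1900 × 1.675 = 3182.5 kcal/day.
Fat energy = 35% × 3182.5 = 1113.875 kcal.
Fat = 1113.875 ÷ 9 kcal/g = 123.7639 g.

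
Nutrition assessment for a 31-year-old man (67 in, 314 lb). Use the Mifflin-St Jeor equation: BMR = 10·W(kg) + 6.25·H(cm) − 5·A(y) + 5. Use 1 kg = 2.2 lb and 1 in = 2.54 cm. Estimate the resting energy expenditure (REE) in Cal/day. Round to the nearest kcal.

2341 Cal/day

Convert to metric: weight = 314 ÷ 2.2 = 142.7273 kg; height = 67 × 2.54 = 170.18 cm.
Mifflin-St Jeor (male): BMR = 10(142.7273) + 6.25(170.18) − 5(31) + 5 = 1427.2727 + 1063.625 − 155 + 5 = 2340.8977 kcal/day.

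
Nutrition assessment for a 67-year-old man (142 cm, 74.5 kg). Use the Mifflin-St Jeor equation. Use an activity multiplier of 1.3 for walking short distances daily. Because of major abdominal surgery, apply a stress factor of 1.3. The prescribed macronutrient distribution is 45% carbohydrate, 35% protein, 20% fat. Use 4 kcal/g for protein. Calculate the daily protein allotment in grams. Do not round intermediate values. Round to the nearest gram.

193 g/day

Mifflin-St Jeor (male): BMR = 10(74.5) + 6.25(142) − 5(67) + 5 = 745 + 887.5 − 335 + 5 = 1302.5 kcal/day.
TEE = 1302.5 × 1.3 = 1693.25 kcal/day.
With stress factor 1.3: 1693.25 × 1.3 = 2201.225 kcal/day.
Protein energy = 35% × 2201.225 = 770.4288 kcal.
Protein = 770.4288 ÷ 4 kcal/g = 192.6072 g.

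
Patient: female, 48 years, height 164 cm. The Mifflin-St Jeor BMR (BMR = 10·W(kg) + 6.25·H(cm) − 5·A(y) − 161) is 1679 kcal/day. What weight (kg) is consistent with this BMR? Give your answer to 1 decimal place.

105.5 kg

1679 = 10·W + 6.25(164) − 5(48) − 161
10·W = 1679 − 624 = 1055, so W = 105.5 kg.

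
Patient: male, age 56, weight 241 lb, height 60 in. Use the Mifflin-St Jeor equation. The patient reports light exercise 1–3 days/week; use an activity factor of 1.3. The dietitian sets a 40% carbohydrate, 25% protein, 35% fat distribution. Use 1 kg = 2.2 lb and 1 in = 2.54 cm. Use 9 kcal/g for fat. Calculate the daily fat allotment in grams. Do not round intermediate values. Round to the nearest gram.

90 g/day

Convert to metric: weight = 241 ÷ 2.2 = 109.5455 kg; height = 60 × 2.54 = 152.4 cm.
Mifflin-St Jeor (male): BMR = 10(109.5455) + 6.25(152.4) − 5(56) + 5 = 1095.4545 + 952.5 − 280 + 5 = 1772.9545 kcal/day.
TEE = 1772.9545 × 1.3 = 2304.8409 kcal/day.
Fat energy = 35% × 2304.8409 = 806.6943 kcal.
Fat = 806.6943 ÷ 9 kcal/g = 89.6327 g.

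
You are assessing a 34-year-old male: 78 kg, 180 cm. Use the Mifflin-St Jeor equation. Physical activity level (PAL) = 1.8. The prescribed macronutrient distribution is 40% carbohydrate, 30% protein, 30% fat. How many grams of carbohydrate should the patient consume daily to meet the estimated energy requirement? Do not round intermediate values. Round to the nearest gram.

Mifflin-St Jeor (male): BMR = 10(78) + 6.25(180) − 5(34) + 5 = 780 + 1125 − 170 + 5 = 1740 kcal/day.
TEE = 1740 × 1.8 = 3132 kcal/day.
Carbohydrate energy = 40% × 3132 = 1252.8 kcal.
Carbohydrate = 1252.8 ÷ 4 kcal/g = 313.2 g.

313 g/day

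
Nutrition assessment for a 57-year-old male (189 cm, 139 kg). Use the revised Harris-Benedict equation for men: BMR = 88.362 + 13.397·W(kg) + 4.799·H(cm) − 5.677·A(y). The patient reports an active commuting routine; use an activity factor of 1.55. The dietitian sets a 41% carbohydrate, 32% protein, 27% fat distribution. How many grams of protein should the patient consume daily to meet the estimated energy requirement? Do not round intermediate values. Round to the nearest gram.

314 g/day

Harris-Benedict: BMR = 88.362 + 13.397(139) + 4.799(189) − 5.677(57) = 2533.967 kcal/day.
TEE = 2533.967 × 1.55 = 3927.6489 kcal/day.
Protein energy = 32% × 3927.6489 = 1256.8476 kcal.
Protein = 1256.8476 ÷ 4 kcal/g = 314.2119 g.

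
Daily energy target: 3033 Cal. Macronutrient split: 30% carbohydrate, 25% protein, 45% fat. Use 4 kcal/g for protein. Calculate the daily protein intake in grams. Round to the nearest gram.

Protein energy = 25% × 3033 = 758.25 kcal.
At 4 kcal/g: 758.25 ÷ 4 = 189.5625 g.

190 g/day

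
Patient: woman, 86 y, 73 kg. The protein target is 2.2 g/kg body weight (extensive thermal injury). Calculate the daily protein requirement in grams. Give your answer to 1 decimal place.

Protein = 2.2 g/kg × 73 kg = 160.6 g/day.

160.6 g/day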